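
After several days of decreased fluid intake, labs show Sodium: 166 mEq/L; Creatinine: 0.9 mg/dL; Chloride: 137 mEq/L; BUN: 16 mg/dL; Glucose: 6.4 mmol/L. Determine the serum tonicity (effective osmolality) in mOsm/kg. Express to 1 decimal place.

338.4 mOsm/kg

Effective osmolality excludes urea (freely permeant across cell membranes):
2·Na + glucose
= 2·166 + 6.4
= 332 + 6.4
= 338.4 mOsm/kg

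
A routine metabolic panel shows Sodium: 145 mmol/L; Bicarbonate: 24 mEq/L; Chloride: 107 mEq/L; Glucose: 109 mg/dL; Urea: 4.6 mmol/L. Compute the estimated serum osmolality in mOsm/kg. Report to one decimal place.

Calculated osmolality = 2·Na + glucose/18 + urea
= 2·145 + 109/18 + 4.6
= 290 + 6.06 + 4.60
= 300.66 mOsm/kg

300.7 mOsm/kg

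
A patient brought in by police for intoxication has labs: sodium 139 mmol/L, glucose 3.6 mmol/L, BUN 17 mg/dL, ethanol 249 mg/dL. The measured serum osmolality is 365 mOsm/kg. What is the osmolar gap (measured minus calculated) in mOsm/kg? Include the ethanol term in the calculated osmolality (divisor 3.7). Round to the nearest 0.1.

10.0 mOsm/kg

Calculated osmolality = 2·Na + glucose + BUN/2.8 + ethanol/3.7
= 2·139 + 3.6 + 17/2.8 + 249/3.7
= 278 + 3.60 + 6.07 + 67.30
= 354.97 mOsm/kg ≈ 355.0 mOsm/kg
Osmolar gap = measured − calculated = 365 − 355.0 = 10.0 mOsm/kg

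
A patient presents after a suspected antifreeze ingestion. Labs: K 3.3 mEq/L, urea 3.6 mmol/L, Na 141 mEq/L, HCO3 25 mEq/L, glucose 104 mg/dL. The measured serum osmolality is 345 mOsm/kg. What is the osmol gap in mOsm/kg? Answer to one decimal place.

53.6 mOsm/kg

Calculated osmolality = 2·Na + glucose/18 + urea
= 2·141 + 104/18 + 3.6
= 282 + 5.78 + 3.60
= 291.38 mOsm/kg ≈ 291.4 mOsm/kg
Osmolar gap = measured − calculated = 345 − 291.4 = 53.6 mOsm/kg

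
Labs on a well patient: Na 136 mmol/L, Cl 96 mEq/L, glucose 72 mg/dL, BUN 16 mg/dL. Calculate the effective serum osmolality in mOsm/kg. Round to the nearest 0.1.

276.0 mOsm/kg

Effective osmolality excludes urea (freely permeant across cell membranes):
2·Na + glucose/18
= 2·136 + 72/18
= 272 + 4
= 276 mOsm/kg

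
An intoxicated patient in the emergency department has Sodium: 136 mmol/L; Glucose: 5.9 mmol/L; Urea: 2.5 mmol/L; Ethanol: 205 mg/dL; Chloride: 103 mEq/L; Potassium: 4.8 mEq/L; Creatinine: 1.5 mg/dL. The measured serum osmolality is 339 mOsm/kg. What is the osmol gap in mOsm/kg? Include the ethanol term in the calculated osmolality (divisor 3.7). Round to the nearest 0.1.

3.2 mOsm/kg

Calculated osmolality = 2·Na + glucose + urea + ethanol/3.7
= 2·136 + 5.9 + 2.5 + 205/3.7
= 272 + 5.90 + 2.50 + 55.41
= 335.81 mOsm/kg ≈ 335.8 mOsm/kg
Osmolar gap = measured − calculated = 339 − 335.8 = 3.2 mOsm/kg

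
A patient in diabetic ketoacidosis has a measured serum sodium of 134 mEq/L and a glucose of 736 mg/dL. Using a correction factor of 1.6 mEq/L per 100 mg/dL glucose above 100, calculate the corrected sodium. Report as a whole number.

144 mEq/L

Corrected Na = measured Na + 1.6 · (glucose − 100)/100
= 134 + 1.6 · (736 − 100)/100
= 134 + 10.2
= 144.2 mEq/L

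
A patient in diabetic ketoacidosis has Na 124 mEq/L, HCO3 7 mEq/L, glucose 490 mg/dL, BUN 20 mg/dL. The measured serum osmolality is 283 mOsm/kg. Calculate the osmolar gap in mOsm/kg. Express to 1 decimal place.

0.6 mOsm/kg

Calculated osmolality = 2·Na + glucose/18 + BUN/2.8
= 2·124 + 490/18 + 20/2.8
= 248 + 27.22 + 7.14
= 282.36 mOsm/kg ≈ 282.4 mOsm/kg
Osmolar gap = measured − calculated = 283 − 282.4 = 0.6 mOsm/kg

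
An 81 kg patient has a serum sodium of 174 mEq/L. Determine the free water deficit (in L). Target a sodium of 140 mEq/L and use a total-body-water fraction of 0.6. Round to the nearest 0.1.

TBW = 0.6 · 81 = 48.6 L
Free water deficit = TBW · (Na/140 − 1)
= 48.6 · (174/140 − 1)
= 48.6 · 0.2429
= 11.8 L

11.8 L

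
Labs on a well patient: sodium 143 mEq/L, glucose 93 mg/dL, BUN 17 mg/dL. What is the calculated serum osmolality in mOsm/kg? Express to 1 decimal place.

297.2 mOsm/kg

Calculated osmolality = 2·Na + glucose/18 + BUN/2.8
= 2·143 + 93/18 + 17/2.8
= 286 + 5.17 + 6.07
= 297.24 mOsm/kg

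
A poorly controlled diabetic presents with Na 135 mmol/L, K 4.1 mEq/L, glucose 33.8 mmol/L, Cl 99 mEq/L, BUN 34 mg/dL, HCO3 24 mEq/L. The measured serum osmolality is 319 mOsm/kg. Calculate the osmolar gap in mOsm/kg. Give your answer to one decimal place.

3.1 mOsm/kg

Calculated osmolality = 2·Na + glucose + BUN/2.8
= 2·135 + 33.8 + 34/2.8
= 270 + 33.80 + 12.14
= 315.94 mOsm/kg ≈ 315.9 mOsm/kg
Osmolar gap = measured − calculated = 319 − 315.9 = 3.1 mOsm/kg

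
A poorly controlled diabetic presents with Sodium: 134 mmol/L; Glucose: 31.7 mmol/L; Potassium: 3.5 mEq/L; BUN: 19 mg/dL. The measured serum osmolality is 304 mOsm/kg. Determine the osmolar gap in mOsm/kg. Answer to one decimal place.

-2.5 mOsm/kg

Calculated osmolality = 2·Na + glucose + BUN/2.8
= 2·134 + 31.7 + 19/2.8
= 268 + 31.70 + 6.79
= 306.49 mOsm/kg ≈ 306.5 mOsm/kg
Osmolar gap = measured − calculated = 304 − 306.5 = -2.5 mOsm/kg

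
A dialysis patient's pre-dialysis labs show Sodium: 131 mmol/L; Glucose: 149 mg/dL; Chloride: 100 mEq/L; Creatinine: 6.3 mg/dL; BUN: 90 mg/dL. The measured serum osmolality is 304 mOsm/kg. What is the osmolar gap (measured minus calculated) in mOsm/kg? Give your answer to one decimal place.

Calculated osmolality = 2·Na + glucose/18 + BUN/2.8
= 2·131 + 149/18 + 90/2.8
= 262 + 8.28 + 32.14
= 302.42 mOsm/kg ≈ 302.4 mOsm/kg
Osmolar gap = measured − calculated = 304 − 302.4 = 1.6 mOsm/kg

1.6 mOsm/kg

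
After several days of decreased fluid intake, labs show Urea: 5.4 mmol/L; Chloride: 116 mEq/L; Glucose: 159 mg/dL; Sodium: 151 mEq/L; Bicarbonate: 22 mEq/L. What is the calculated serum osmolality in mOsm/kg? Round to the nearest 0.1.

Calculated osmolality = 2·Na + glucose/18 + urea
= 2·151 + 159/18 + 5.4
= 302 + 8.83 + 5.40
= 316.23 mOsm/kg

316.2 mOsm/kg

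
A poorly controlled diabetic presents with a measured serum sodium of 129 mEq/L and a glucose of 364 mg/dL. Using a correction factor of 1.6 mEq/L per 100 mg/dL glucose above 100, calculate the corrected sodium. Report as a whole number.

Corrected Na = measured Na + 1.6 · (glucose − 100)/100
= 129 + 1.6 · (364 − 100)/100
= 129 + 4.2
= 133.2 mEq/L

133 mEq/L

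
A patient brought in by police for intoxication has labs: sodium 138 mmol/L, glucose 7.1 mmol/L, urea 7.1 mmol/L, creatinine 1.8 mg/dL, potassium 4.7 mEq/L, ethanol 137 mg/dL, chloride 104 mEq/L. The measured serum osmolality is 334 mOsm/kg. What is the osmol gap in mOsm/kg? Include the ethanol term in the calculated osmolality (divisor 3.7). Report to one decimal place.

6.8 mOsm/kg

Calculated osmolality = 2·Na + glucose + urea + ethanol/3.7
= 2·138 + 7.1 + 7.1 + 137/3.7
= 276 + 7.10 + 7.10 + 37.03
= 327.23 mOsm/kg ≈ 327.2 mOsm/kg
Osmolar gap = measured − calculated = 334 − 327.2 = 6.8 mOsm/kg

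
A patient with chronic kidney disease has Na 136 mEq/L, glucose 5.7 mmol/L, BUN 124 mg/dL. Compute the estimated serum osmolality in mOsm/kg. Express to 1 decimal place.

Calculated osmolality = 2·Na + glucose + BUN/2.8
= 2·136 + 5.7 + 124/2.8
= 272 + 5.70 + 44.29
= 321.99 mOsm/kg

322.0 mOsm/kg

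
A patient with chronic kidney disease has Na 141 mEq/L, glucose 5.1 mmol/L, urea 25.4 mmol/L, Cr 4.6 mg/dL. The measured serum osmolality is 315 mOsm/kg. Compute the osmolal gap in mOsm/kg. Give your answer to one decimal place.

Calculated osmolality = 2·Na + glucose + urea
= 2·141 + 5.1 + 25.4
= 282 + 5.10 + 25.40
= 312.5 mOsm/kg ≈ 312.5 mOsm/kg
Osmolar gap = measured − calculated = 315 − 312.5 = 2.5 mOsm/kg

2.5 mOsm/kg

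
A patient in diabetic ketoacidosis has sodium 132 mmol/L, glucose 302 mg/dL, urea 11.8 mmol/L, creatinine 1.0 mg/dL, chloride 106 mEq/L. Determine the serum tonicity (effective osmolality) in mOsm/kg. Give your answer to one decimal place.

Effective osmolality excludes urea (freely permeant across cell membranes):
2·Na + glucose/18
= 2·132 + 302/18
= 264 + 16.78
= 280.78 mOsm/kg

280.8 mOsm/kg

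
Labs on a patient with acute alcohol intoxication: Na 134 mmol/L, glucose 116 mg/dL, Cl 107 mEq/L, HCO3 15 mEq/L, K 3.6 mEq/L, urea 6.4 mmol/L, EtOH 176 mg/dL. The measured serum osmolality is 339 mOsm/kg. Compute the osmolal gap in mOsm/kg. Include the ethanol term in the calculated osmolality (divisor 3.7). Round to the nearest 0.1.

10.6 mOsm/kg

Calculated osmolality = 2·Na + glucose/18 + urea + ethanol/3.7
= 2·134 + 116/18 + 6.4 + 176/3.7
= 268 + 6.44 + 6.40 + 47.57
= 328.41 mOsm/kg ≈ 328.4 mOsm/kg
Osmolar gap = measured − calculated = 339 − 328.4 = 10.6 mOsm/kg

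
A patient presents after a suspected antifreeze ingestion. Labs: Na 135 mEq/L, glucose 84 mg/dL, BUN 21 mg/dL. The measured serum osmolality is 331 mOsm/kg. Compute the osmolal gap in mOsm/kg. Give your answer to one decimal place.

Calculated osmolality = 2·Na + glucose/18 + BUN/2.8
= 2·135 + 84/18 + 21/2.8
= 270 + 4.67 + 7.50
= 282.17 mOsm/kg ≈ 282.2 mOsm/kg
Osmolar gap = measured − calculated = 331 − 282.2 = 48.8 mOsm/kg

48.8 mOsm/kg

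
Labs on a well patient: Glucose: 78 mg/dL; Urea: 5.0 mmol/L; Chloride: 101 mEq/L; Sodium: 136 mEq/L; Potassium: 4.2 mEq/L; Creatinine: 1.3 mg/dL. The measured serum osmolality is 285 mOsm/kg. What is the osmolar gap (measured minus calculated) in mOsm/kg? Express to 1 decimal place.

3.7 mOsm/kg

Calculated osmolality = 2·Na + glucose/18 + urea
= 2·136 + 78/18 + 5
= 272 + 4.33 + 5
= 281.33 mOsm/kg ≈ 281.3 mOsm/kg
Osmolar gap = measured − calculated = 285 − 281.3 = 3.7 mOsm/kg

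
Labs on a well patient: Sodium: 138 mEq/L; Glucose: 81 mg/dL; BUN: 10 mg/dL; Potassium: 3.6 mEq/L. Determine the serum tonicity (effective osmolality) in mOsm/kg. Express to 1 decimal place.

280.5 mOsm/kg

Effective osmolality excludes urea (freely permeant across cell membranes):
2·Na + glucose/18
= 2·138 + 81/18
= 276 + 4.5
= 280.5 mOsm/kg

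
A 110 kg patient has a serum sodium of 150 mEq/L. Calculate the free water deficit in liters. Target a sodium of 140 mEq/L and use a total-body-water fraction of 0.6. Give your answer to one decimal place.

4.7 L

TBW = 0.6 · 110 = 66 L
Free water deficit = TBW · (Na/140 − 1)
= 66 · (150/140 − 1)
= 66 · 0.0714
= 4.71 L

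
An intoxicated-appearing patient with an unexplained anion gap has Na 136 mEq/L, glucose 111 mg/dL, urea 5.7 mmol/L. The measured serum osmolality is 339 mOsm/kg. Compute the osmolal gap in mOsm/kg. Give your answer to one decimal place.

55.1 mOsm/kg

Calculated osmolality = 2·Na + glucose/18 + urea
= 2·136 + 111/18 + 5.7
= 272 + 6.17 + 5.70
= 283.87 mOsm/kg ≈ 283.9 mOsm/kg
Osmolar gap = measured − calculated = 339 − 283.9 = 55.1 mOsm/kg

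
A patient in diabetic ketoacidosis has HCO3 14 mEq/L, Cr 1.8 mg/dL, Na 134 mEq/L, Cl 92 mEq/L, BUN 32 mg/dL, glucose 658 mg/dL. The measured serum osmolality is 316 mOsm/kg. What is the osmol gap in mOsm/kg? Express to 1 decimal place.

Calculated osmolality = 2·Na + glucose/18 + BUN/2.8
= 2·134 + 658/18 + 32/2.8
= 268 + 36.56 + 11.43
= 315.99 mOsm/kg ≈ 316.0 mOsm/kg
Osmolar gap = measured − calculated = 316 − 316.0 = 0.0 mOsm/kg

0.0 mOsm/kg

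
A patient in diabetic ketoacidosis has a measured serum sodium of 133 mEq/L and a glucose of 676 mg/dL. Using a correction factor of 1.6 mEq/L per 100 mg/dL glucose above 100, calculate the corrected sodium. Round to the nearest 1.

Corrected Na = measured Na + 1.6 · (glucose − 100)/100
= 133 + 1.6 · (676 − 100)/100
= 133 + 9.2
= 142.2 mEq/L

142 mEq/L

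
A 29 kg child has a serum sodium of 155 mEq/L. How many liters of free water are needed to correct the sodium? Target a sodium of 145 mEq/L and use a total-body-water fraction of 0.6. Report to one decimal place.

1.2 L

TBW = 0.6 · 29 = 17.4 L
Free water deficit = TBW · (Na/145 − 1)
= 17.4 · (155/145 − 1)
= 17.4 · 0.069
= 1.2 L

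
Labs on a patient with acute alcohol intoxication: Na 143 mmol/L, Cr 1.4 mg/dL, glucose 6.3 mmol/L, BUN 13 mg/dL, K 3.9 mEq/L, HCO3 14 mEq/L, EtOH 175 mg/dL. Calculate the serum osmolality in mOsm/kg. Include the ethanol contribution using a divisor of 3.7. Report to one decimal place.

Calculated osmolality = 2·Na + glucose + BUN/2.8 + ethanol/3.7
= 2·143 + 6.3 + 13/2.8 + 175/3.7
= 286 + 6.30 + 4.64 + 47.30
= 344.24 mOsm/kg

344.2 mOsm/kg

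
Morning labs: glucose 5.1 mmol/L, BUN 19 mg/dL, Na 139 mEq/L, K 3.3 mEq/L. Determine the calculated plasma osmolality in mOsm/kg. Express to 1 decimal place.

289.9 mOsm/kg

Calculated osmolality = 2·Na + glucose + BUN/2.8
= 2·139 + 5.1 + 19/2.8
= 278 + 5.10 + 6.79
= 289.89 mOsm/kg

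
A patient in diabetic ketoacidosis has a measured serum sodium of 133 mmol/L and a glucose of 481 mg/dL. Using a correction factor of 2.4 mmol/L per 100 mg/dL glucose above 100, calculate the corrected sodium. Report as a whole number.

142 mmol/L

Corrected Na = measured Na + 2.4 · (glucose − 100)/100
= 133 + 2.4 · (481 − 100)/100
= 133 + 9.1
= 142.1 mmol/L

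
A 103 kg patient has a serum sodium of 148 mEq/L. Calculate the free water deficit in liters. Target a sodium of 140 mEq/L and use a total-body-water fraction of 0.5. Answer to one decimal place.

TBW = 0.5 · 103 = 51.5 L
Free water deficit = TBW · (Na/140 − 1)
= 51.5 · (148/140 − 1)
= 51.5 · 0.0571
= 2.94 L

2.9 L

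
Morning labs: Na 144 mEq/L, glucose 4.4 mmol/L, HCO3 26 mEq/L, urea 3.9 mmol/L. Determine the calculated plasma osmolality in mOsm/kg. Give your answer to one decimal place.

Calculated osmolality = 2·Na + glucose + urea
= 2·144 + 4.4 + 3.9
= 288 + 4.40 + 3.90
= 296.3 mOsm/kg

296.3 mOsm/kg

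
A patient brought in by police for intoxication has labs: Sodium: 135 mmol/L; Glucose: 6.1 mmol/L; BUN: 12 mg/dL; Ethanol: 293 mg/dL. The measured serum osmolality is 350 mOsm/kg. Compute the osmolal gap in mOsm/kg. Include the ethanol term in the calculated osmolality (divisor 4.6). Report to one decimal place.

5.9 mOsm/kg

Calculated osmolality = 2·Na + glucose + BUN/2.8 + ethanol/4.6
= 2·135 + 6.1 + 12/2.8 + 293/4.6
= 270 + 6.10 + 4.29 + 63.70
= 344.09 mOsm/kg ≈ 344.1 mOsm/kg
Osmolar gap = measured − calculated = 350 − 344.1 = 5.9 mOsm/kg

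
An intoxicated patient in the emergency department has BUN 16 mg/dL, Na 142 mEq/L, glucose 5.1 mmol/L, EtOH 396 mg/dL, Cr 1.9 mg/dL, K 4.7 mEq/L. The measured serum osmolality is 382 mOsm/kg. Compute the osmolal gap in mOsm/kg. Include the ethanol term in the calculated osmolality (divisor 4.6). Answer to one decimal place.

1.1 mOsm/kg

Calculated osmolality = 2·Na + glucose + BUN/2.8 + ethanol/4.6
= 2·142 + 5.1 + 16/2.8 + 396/4.6
= 284 + 5.10 + 5.71 + 86.09
= 380.9 mOsm/kg ≈ 380.9 mOsm/kg
Osmolar gap = measured − calculated = 382 − 380.9 = 1.1 mOsm/kg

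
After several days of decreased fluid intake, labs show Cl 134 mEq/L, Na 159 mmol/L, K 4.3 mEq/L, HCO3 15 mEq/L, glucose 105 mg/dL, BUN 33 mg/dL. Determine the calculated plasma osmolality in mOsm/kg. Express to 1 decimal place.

335.6 mOsm/kg

Calculated osmolality = 2·Na + glucose/18 + BUN/2.8
= 2·159 + 105/18 + 33/2.8
= 318 + 5.83 + 11.79
= 335.62 mOsm/kg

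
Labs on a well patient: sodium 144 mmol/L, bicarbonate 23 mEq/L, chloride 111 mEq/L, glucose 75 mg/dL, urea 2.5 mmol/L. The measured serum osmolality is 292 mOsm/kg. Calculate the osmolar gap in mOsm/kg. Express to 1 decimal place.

-2.7 mOsm/kg

Calculated osmolality = 2·Na + glucose/18 + urea
= 2·144 + 75/18 + 2.5
= 288 + 4.17 + 2.50
= 294.67 mOsm/kg ≈ 294.7 mOsm/kg
Osmolar gap = measured − calculated = 292 − 294.7 = -2.7 mOsm/kg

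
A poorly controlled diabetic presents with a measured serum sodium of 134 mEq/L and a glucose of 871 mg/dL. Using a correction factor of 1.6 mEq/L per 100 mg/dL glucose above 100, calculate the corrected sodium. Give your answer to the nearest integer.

Corrected Na = measured Na + 1.6 · (glucose − 100)/100
= 134 + 1.6 · (871 − 100)/100
= 134 + 12.3
= 146.3 mEq/L

146 mEq/L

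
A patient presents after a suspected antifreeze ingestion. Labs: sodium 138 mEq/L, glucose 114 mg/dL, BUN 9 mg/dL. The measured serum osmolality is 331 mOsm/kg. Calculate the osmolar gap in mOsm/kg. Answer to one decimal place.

Calculated osmolality = 2·Na + glucose/18 + BUN/2.8
= 2·138 + 114/18 + 9/2.8
= 276 + 6.33 + 3.21
= 285.54 mOsm/kg ≈ 285.5 mOsm/kg
Osmolar gap = measured − calculated = 331 − 285.5 = 45.5 mOsm/kg

45.5 mOsm/kg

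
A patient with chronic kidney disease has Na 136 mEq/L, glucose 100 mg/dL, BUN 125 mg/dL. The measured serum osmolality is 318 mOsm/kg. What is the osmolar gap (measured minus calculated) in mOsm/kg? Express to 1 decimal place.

Calculated osmolality = 2·Na + glucose/18 + BUN/2.8
= 2·136 + 100/18 + 125/2.8
= 272 + 5.56 + 44.64
= 322.2 mOsm/kg ≈ 322.2 mOsm/kg
Osmolar gap = measured − calculated = 318 − 322.2 = -4.2 mOsm/kg

-4.2 mOsm/kg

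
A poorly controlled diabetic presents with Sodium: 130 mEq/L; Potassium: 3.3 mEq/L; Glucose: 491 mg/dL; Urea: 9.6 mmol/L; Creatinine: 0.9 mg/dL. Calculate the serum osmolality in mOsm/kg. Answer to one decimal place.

Calculated osmolality = 2·Na + glucose/18 + urea
= 2·130 + 491/18 + 9.6
= 260 + 27.28 + 9.60
= 296.88 mOsm/kg

296.9 mOsm/kg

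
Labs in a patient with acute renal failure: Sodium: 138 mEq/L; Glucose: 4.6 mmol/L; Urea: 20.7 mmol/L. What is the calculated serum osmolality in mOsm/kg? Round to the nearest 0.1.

301.3 mOsm/kg

Calculated osmolality = 2·Na + glucose + urea
= 2·138 + 4.6 + 20.7
= 276 + 4.60 + 20.70
= 301.3 mOsm/kg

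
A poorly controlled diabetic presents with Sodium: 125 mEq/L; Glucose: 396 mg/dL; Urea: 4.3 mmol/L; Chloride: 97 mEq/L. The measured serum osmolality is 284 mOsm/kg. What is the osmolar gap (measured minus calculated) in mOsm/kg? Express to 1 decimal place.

7.7 mOsm/kg

Calculated osmolality = 2·Na + glucose/18 + urea
= 2·125 + 396/18 + 4.3
= 250 + 22 + 4.30
= 276.3 mOsm/kg ≈ 276.3 mOsm/kg
Osmolar gap = measured − calculated = 284 − 276.3 = 7.7 mOsm/kg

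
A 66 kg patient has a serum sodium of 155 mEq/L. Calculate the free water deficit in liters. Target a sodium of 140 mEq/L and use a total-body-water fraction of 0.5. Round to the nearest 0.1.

TBW = 0.5 · 66 = 33 L
Free water deficit = TBW · (Na/140 − 1)
= 33 · (155/140 − 1)
= 33 · 0.1071
= 3.53 L

3.5 L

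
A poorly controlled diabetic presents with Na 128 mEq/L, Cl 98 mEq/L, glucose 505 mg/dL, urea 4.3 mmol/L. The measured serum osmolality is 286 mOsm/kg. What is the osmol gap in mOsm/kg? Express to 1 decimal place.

Calculated osmolality = 2·Na + glucose/18 + urea
= 2·128 + 505/18 + 4.3
= 256 + 28.06 + 4.30
= 288.36 mOsm/kg ≈ 288.4 mOsm/kg
Osmolar gap = measured − calculated = 286 − 288.4 = -2.4 mOsm/kg

-2.4 mOsm/kg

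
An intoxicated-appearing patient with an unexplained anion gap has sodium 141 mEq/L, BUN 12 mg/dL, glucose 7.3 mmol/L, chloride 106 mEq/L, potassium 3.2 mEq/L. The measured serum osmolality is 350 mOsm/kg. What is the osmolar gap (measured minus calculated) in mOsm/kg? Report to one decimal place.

Calculated osmolality = 2·Na + glucose + BUN/2.8
= 2·141 + 7.3 + 12/2.8
= 282 + 7.30 + 4.29
= 293.59 mOsm/kg ≈ 293.6 mOsm/kg
Osmolar gap = measured − calculated = 350 − 293.6 = 56.4 mOsm/kg

56.4 mOsm/kg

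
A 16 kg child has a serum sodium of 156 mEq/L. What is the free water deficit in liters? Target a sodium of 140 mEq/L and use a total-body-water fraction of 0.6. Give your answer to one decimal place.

TBW = 0.6 · 16 = 9.6 L
Free water deficit = TBW · (Na/140 − 1)
= 9.6 · (156/140 − 1)
= 9.6 · 0.1143
= 1.1 L

1.1 L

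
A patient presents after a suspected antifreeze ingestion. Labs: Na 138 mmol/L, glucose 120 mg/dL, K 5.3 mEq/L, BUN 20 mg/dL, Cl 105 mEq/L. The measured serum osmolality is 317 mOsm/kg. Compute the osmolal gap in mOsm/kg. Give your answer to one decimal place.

Calculated osmolality = 2·Na + glucose/18 + BUN/2.8
= 2·138 + 120/18 + 20/2.8
= 276 + 6.67 + 7.14
= 289.81 mOsm/kg ≈ 289.8 mOsm/kg
Osmolar gap = measured − calculated = 317 − 289.8 = 27.2 mOsm/kg

27.2 mOsm/kg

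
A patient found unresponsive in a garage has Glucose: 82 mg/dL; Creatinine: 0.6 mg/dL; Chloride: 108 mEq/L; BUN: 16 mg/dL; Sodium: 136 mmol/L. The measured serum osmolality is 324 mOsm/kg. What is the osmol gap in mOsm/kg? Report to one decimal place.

Calculated osmolality = 2·Na + glucose/18 + BUN/2.8
= 2·136 + 82/18 + 16/2.8
= 272 + 4.56 + 5.71
= 282.27 mOsm/kg ≈ 282.3 mOsm/kg
Osmolar gap = measured − calculated = 324 − 282.3 = 41.7 mOsm/kg

41.7 mOsm/kg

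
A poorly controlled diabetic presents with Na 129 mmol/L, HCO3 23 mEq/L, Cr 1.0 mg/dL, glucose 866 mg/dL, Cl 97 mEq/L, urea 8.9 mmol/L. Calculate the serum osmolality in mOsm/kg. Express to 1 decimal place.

315.0 mOsm/kg

Calculated osmolality = 2·Na + glucose/18 + urea
= 2·129 + 866/18 + 8.9
= 258 + 48.11 + 8.90
= 315.01 mOsm/kg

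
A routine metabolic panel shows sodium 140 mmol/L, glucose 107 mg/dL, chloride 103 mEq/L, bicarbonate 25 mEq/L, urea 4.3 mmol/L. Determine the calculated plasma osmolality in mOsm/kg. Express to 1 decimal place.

290.2 mOsm/kg

Calculated osmolality = 2·Na + glucose/18 + urea
= 2·140 + 107/18 + 4.3
= 280 + 5.94 + 4.30
= 290.24 mOsm/kg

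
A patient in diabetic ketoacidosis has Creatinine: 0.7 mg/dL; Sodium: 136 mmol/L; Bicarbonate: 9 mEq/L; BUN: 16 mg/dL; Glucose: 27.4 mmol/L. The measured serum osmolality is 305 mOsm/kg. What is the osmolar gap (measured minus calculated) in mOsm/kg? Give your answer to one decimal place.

Calculated osmolality = 2·Na + glucose + BUN/2.8
= 2·136 + 27.4 + 16/2.8
= 272 + 27.40 + 5.71
= 305.11 mOsm/kg ≈ 305.1 mOsm/kg
Osmolar gap = measured − calculated = 305 − 305.1 = -0.1 mOsm/kg

-0.1 mOsm/kg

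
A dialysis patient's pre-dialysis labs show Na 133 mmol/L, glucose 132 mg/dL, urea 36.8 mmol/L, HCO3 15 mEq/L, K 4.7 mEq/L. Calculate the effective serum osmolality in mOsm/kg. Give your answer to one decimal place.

273.3 mOsm/kg

Effective osmolality excludes urea (freely permeant across cell membranes):
2·Na + glucose/18
= 2·133 + 132/18
= 266 + 7.33
= 273.33 mOsm/kg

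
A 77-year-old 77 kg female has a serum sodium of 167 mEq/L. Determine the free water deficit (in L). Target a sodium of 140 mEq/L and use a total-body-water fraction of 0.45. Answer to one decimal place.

6.7 L

TBW = 0.45 · 77 = 34.65 L
Free water deficit = TBW · (Na/140 − 1)
= 34.65 · (167/140 − 1)
= 34.65 · 0.1929
= 6.68 L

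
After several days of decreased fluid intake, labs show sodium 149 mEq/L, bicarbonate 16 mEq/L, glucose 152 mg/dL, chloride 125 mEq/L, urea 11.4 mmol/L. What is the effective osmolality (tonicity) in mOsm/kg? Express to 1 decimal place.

306.4 mOsm/kg

Effective osmolality excludes urea (freely permeant across cell membranes):
2·Na + glucose/18
= 2·149 + 152/18
= 298 + 8.44
= 306.44 mOsm/kg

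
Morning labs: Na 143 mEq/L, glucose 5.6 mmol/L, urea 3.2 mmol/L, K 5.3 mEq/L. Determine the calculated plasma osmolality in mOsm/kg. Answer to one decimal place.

294.8 mOsm/kg

Calculated osmolality = 2·Na + glucose + urea
= 2·143 + 5.6 + 3.2
= 286 + 5.60 + 3.20
= 294.8 mOsm/kg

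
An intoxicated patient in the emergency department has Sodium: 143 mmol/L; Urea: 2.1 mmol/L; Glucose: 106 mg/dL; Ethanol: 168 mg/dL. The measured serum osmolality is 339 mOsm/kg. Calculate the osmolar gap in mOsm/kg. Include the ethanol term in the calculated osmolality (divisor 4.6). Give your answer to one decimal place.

Calculated osmolality = 2·Na + glucose/18 + urea + ethanol/4.6
= 2·143 + 106/18 + 2.1 + 168/4.6
= 286 + 5.89 + 2.10 + 36.52
= 330.51 mOsm/kg ≈ 330.5 mOsm/kg
Osmolar gap = measured − calculated = 339 − 330.5 = 8.5 mOsm/kg

8.5 mOsm/kg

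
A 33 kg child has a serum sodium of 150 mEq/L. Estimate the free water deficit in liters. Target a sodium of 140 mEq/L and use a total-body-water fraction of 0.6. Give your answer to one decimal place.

TBW = 0.6 · 33 = 19.8 L
Free water deficit = TBW · (Na/140 − 1)
= 19.8 · (150/140 − 1)
= 19.8 · 0.0714
= 1.41 L

1.4 L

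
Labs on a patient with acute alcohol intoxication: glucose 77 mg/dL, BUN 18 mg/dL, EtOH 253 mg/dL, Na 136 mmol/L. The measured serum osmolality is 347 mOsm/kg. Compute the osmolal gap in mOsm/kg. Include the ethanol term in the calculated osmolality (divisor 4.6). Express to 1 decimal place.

Calculated osmolality = 2·Na + glucose/18 + BUN/2.8 + ethanol/4.6
= 2·136 + 77/18 + 18/2.8 + 253/4.6
= 272 + 4.28 + 6.43 + 55
= 337.71 mOsm/kg ≈ 337.7 mOsm/kg
Osmolar gap = measured − calculated = 347 − 337.7 = 9.3 mOsm/kg

9.3 mOsm/kg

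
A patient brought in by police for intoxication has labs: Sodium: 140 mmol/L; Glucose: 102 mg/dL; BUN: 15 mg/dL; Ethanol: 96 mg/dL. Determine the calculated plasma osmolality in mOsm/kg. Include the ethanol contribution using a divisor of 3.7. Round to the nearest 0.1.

Calculated osmolality = 2·Na + glucose/18 + BUN/2.8 + ethanol/3.7
= 2·140 + 102/18 + 15/2.8 + 96/3.7
= 280 + 5.67 + 5.36 + 25.95
= 316.98 mOsm/kg

317.0 mOsm/kg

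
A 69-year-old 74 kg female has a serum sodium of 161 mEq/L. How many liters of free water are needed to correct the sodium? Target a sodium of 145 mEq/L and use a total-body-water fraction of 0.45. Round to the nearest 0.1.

TBW = 0.45 · 74 = 33.3 L
Free water deficit = TBW · (Na/145 − 1)
= 33.3 · (161/145 − 1)
= 33.3 · 0.1103
= 3.67 L

3.7 L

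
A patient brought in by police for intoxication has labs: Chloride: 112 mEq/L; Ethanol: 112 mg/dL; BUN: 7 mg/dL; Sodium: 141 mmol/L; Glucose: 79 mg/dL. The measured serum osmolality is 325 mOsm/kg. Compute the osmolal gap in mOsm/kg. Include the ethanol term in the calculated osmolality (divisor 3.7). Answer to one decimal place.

5.8 mOsm/kg

Calculated osmolality = 2·Na + glucose/18 + BUN/2.8 + ethanol/3.7
= 2·141 + 79/18 + 7/2.8 + 112/3.7
= 282 + 4.39 + 2.50 + 30.27
= 319.16 mOsm/kg ≈ 319.2 mOsm/kg
Osmolar gap = measured − calculated = 325 − 319.2 = 5.8 mOsm/kg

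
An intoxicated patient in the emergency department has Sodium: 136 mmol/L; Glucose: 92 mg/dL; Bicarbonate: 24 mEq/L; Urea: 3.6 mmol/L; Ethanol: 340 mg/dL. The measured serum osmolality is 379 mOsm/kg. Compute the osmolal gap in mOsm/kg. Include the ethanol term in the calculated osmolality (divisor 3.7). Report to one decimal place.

6.4 mOsm/kg

Calculated osmolality = 2·Na + glucose/18 + urea + ethanol/3.7
= 2·136 + 92/18 + 3.6 + 340/3.7
= 272 + 5.11 + 3.60 + 91.89
= 372.6 mOsm/kg ≈ 372.6 mOsm/kg
Osmolar gap = measured − calculated = 379 − 372.6 = 6.4 mOsm/kg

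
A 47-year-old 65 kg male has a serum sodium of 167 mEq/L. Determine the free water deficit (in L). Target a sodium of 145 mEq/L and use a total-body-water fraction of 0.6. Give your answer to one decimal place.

TBW = 0.6 · 65 = 39 L
Free water deficit = TBW · (Na/145 − 1)
= 39 · (167/145 − 1)
= 39 · 0.1517
= 5.92 L

5.9 L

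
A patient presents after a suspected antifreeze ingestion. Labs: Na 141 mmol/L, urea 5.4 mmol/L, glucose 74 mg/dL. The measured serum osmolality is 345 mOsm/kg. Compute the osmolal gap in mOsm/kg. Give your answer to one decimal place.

53.5 mOsm/kg

Calculated osmolality = 2·Na + glucose/18 + urea
= 2·141 + 74/18 + 5.4
= 282 + 4.11 + 5.40
= 291.51 mOsm/kg ≈ 291.5 mOsm/kg
Osmolar gap = measured − calculated = 345 − 291.5 = 53.5 mOsm/kg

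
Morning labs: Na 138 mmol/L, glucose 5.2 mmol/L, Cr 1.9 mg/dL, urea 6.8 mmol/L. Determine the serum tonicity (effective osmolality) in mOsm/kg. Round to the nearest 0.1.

281.2 mOsm/kg

Effective osmolality excludes urea (freely permeant across cell membranes):
2·Na + glucose
= 2·138 + 5.2
= 276 + 5.2
= 281.2 mOsm/kg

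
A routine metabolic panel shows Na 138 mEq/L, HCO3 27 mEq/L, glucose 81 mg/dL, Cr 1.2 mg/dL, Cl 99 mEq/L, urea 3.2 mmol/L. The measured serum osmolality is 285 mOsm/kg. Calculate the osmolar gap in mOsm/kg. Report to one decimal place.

Calculated osmolality = 2·Na + glucose/18 + urea
= 2·138 + 81/18 + 3.2
= 276 + 4.50 + 3.20
= 283.7 mOsm/kg ≈ 283.7 mOsm/kg
Osmolar gap = measured − calculated = 285 − 283.7 = 1.3 mOsm/kg

1.3 mOsm/kg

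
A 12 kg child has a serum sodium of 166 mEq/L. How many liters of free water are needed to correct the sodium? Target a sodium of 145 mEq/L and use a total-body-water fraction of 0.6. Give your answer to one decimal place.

1.0 L

TBW = 0.6 · 12 = 7.2 L
Free water deficit = TBW · (Na/145 − 1)
= 7.2 · (166/145 − 1)
= 7.2 · 0.1448
= 1.04 L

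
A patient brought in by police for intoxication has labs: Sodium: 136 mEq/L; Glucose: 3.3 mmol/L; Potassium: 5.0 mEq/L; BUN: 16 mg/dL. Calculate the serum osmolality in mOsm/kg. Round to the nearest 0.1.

Calculated osmolality = 2·Na + glucose + BUN/2.8
= 2·136 + 3.3 + 16/2.8
= 272 + 3.30 + 5.71
= 281.01 mOsm/kg

281.0 mOsm/kg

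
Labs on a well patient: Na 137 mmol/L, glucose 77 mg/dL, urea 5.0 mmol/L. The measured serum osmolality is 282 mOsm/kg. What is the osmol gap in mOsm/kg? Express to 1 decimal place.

-1.3 mOsm/kg

Calculated osmolality = 2·Na + glucose/18 + urea
= 2·137 + 77/18 + 5
= 274 + 4.28 + 5
= 283.28 mOsm/kg ≈ 283.3 mOsm/kg
Osmolar gap = measured − calculated = 282 − 283.3 = -1.3 mOsm/kg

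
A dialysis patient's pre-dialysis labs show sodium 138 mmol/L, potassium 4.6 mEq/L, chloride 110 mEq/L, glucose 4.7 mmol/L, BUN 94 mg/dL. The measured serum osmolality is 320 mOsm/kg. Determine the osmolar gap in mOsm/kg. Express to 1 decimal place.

Calculated osmolality = 2·Na + glucose + BUN/2.8
= 2·138 + 4.7 + 94/2.8
= 276 + 4.70 + 33.57
= 314.27 mOsm/kg ≈ 314.3 mOsm/kg
Osmolar gap = measured − calculated = 320 − 314.3 = 5.7 mOsm/kg

5.7 mOsm/kg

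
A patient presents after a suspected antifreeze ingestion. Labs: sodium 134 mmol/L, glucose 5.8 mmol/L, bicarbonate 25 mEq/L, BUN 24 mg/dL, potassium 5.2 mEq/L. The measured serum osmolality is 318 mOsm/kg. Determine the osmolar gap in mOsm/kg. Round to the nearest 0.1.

Calculated osmolality = 2·Na + glucose + BUN/2.8
= 2·134 + 5.8 + 24/2.8
= 268 + 5.80 + 8.57
= 282.37 mOsm/kg ≈ 282.4 mOsm/kg
Osmolar gap = measured − calculated = 318 − 282.4 = 35.6 mOsm/kg

35.6 mOsm/kg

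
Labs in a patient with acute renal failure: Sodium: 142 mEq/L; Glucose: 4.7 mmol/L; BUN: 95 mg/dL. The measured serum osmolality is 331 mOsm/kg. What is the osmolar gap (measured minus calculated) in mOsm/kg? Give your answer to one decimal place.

Calculated osmolality = 2·Na + glucose + BUN/2.8
= 2·142 + 4.7 + 95/2.8
= 284 + 4.70 + 33.93
= 322.63 mOsm/kg ≈ 322.6 mOsm/kg
Osmolar gap = measured − calculated = 331 − 322.6 = 8.4 mOsm/kg

8.4 mOsm/kg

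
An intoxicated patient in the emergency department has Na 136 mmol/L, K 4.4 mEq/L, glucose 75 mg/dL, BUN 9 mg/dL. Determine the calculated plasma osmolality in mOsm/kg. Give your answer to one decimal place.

279.4 mOsm/kg

Calculated osmolality = 2·Na + glucose/18 + BUN/2.8
= 2·136 + 75/18 + 9/2.8
= 272 + 4.17 + 3.21
= 279.38 mOsm/kg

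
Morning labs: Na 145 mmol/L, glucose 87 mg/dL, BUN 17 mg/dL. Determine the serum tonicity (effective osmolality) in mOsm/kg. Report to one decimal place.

294.8 mOsm/kg

Effective osmolality excludes urea (freely permeant across cell membranes):
2·Na + glucose/18
= 2·145 + 87/18
= 290 + 4.83
= 294.83 mOsm/kg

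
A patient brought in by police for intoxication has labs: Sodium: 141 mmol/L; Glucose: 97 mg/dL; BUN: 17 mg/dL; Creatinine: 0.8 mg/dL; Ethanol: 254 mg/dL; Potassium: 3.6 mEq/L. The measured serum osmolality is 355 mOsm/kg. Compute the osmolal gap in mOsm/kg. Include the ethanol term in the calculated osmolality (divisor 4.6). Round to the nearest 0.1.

6.3 mOsm/kg

Calculated osmolality = 2·Na + glucose/18 + BUN/2.8 + ethanol/4.6
= 2·141 + 97/18 + 17/2.8 + 254/4.6
= 282 + 5.39 + 6.07 + 55.22
= 348.68 mOsm/kg ≈ 348.7 mOsm/kg
Osmolar gap = measured − calculated = 355 − 348.7 = 6.3 mOsm/kg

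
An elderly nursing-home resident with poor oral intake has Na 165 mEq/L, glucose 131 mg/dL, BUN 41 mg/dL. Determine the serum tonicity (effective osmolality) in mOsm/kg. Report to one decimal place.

337.3 mOsm/kg

Effective osmolality excludes urea (freely permeant across cell membranes):
2·Na + glucose/18
= 2·165 + 131/18
= 330 + 7.28
= 337.28 mOsm/kg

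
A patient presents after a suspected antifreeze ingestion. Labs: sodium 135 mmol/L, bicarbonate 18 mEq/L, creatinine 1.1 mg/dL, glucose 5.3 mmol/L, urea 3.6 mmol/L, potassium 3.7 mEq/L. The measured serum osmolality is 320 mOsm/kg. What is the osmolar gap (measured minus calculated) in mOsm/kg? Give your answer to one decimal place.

41.1 mOsm/kg

Calculated osmolality = 2·Na + glucose + urea
= 2·135 + 5.3 + 3.6
= 270 + 5.30 + 3.60
= 278.9 mOsm/kg ≈ 278.9 mOsm/kg
Osmolar gap = measured − calculated = 320 − 278.9 = 41.1 mOsm/kg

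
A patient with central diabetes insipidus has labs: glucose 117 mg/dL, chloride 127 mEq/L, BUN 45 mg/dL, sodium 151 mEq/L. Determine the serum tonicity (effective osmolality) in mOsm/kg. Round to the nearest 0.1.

Effective osmolality excludes urea (freely permeant across cell membranes):
2·Na + glucose/18
= 2·151 + 117/18
= 302 + 6.5
= 308.5 mOsm/kg

308.5 mOsm/kg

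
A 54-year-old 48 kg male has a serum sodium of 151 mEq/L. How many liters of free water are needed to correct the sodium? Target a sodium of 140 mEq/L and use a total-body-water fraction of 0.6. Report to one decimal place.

TBW = 0.6 · 48 = 28.8 L
Free water deficit = TBW · (Na/140 − 1)
= 28.8 · (151/140 − 1)
= 28.8 · 0.0786
= 2.26 L

2.3 L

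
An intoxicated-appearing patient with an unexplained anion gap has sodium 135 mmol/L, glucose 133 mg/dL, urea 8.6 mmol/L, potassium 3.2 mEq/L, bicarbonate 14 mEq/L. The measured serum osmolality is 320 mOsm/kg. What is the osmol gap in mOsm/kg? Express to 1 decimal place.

Calculated osmolality = 2·Na + glucose/18 + urea
= 2·135 + 133/18 + 8.6
= 270 + 7.39 + 8.60
= 285.99 mOsm/kg ≈ 286.0 mOsm/kg
Osmolar gap = measured − calculated = 320 − 286.0 = 34.0 mOsm/kg

34.0 mOsm/kg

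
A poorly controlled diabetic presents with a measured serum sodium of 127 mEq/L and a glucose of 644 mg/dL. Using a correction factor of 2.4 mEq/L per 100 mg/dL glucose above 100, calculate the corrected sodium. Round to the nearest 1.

Corrected Na = measured Na + 2.4 · (glucose − 100)/100
= 127 + 2.4 · (644 − 100)/100
= 127 + 13.1
= 140.1 mEq/L

140 mEq/L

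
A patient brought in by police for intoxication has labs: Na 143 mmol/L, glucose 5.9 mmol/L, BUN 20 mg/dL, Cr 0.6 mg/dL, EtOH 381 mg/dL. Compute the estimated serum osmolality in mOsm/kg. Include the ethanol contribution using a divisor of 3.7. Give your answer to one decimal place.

402.0 mOsm/kg

Calculated osmolality = 2·Na + glucose + BUN/2.8 + ethanol/3.7
= 2·143 + 5.9 + 20/2.8 + 381/3.7
= 286 + 5.90 + 7.14 + 102.97
= 402.01 mOsm/kg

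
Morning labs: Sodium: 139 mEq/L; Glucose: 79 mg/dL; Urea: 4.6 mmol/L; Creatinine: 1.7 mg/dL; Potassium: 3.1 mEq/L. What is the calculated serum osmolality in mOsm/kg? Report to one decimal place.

287.0 mOsm/kg

Calculated osmolality = 2·Na + glucose/18 + urea
= 2·139 + 79/18 + 4.6
= 278 + 4.39 + 4.60
= 286.99 mOsm/kg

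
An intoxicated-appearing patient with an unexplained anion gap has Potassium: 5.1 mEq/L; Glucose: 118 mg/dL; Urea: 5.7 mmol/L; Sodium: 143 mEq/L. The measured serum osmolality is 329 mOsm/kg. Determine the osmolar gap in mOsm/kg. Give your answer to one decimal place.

30.7 mOsm/kg

Calculated osmolality = 2·Na + glucose/18 + urea
= 2·143 + 118/18 + 5.7
= 286 + 6.56 + 5.70
= 298.26 mOsm/kg ≈ 298.3 mOsm/kg
Osmolar gap = measured − calculated = 329 − 298.3 = 30.7 mOsm/kg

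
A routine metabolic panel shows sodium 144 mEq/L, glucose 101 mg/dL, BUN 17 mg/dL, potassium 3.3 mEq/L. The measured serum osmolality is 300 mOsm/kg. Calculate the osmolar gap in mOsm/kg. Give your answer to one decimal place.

Calculated osmolality = 2·Na + glucose/18 + BUN/2.8
= 2·144 + 101/18 + 17/2.8
= 288 + 5.61 + 6.07
= 299.68 mOsm/kg ≈ 299.7 mOsm/kg
Osmolar gap = measured − calculated = 300 − 299.7 = 0.3 mOsm/kg

0.3 mOsm/kg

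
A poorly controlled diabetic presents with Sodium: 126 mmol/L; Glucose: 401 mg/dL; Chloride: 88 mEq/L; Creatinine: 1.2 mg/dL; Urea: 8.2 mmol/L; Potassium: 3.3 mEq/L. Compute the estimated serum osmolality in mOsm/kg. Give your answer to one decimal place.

Calculated osmolality = 2·Na + glucose/18 + urea
= 2·126 + 401/18 + 8.2
= 252 + 22.28 + 8.20
= 282.48 mOsm/kg

282.5 mOsm/kg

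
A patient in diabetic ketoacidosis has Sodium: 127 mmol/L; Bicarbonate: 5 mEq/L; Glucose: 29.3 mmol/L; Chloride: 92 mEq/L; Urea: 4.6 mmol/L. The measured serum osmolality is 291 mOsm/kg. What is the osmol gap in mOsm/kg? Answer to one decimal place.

3.1 mOsm/kg

Calculated osmolality = 2·Na + glucose + urea
= 2·127 + 29.3 + 4.6
= 254 + 29.30 + 4.60
= 287.9 mOsm/kg ≈ 287.9 mOsm/kg
Osmolar gap = measured − calculated = 291 − 287.9 = 3.1 mOsm/kg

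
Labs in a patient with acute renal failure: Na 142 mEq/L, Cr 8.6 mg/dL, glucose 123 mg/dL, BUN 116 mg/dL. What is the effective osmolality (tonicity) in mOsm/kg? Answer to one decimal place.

290.8 mOsm/kg

Effective osmolality excludes urea (freely permeant across cell membranes):
2·Na + glucose/18
= 2·142 + 123/18
= 284 + 6.83
= 290.83 mOsm/kg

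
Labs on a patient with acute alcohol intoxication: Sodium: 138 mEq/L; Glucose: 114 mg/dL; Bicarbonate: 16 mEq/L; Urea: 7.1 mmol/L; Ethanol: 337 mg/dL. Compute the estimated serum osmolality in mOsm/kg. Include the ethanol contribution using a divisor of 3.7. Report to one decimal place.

380.5 mOsm/kg

Calculated osmolality = 2·Na + glucose/18 + urea + ethanol/3.7
= 2·138 + 114/18 + 7.1 + 337/3.7
= 276 + 6.33 + 7.10 + 91.08
= 380.51 mOsm/kg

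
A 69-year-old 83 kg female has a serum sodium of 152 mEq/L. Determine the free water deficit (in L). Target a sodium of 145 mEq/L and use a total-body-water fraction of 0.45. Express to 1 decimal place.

TBW = 0.45 · 83 = 37.35 L
Free water deficit = TBW · (Na/145 − 1)
= 37.35 · (152/145 − 1)
= 37.35 · 0.0483
= 1.8 L

1.8 L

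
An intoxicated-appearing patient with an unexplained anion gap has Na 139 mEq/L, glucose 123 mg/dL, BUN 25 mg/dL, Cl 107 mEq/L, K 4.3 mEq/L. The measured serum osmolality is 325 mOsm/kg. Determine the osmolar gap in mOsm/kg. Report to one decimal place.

31.2 mOsm/kg

Calculated osmolality = 2·Na + glucose/18 + BUN/2.8
= 2·139 + 123/18 + 25/2.8
= 278 + 6.83 + 8.93
= 293.76 mOsm/kg ≈ 293.8 mOsm/kg
Osmolar gap = measured − calculated = 325 − 293.8 = 31.2 mOsm/kg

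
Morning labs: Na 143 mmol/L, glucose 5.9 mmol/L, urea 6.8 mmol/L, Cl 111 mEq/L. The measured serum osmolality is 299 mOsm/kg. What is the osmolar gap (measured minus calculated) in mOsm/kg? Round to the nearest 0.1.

Calculated osmolality = 2·Na + glucose + urea
= 2·143 + 5.9 + 6.8
= 286 + 5.90 + 6.80
= 298.7 mOsm/kg ≈ 298.7 mOsm/kg
Osmolar gap = measured − calculated = 299 − 298.7 = 0.3 mOsm/kg

0.3 mOsm/kg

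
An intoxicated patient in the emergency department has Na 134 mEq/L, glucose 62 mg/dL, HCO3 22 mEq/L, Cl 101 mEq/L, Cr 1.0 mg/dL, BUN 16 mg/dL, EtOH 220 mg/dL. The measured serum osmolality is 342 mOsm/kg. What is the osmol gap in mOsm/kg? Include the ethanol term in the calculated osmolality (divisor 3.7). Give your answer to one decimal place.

5.4 mOsm/kg

Calculated osmolality = 2·Na + glucose/18 + BUN/2.8 + ethanol/3.7
= 2·134 + 62/18 + 16/2.8 + 220/3.7
= 268 + 3.44 + 5.71 + 59.46
= 336.61 mOsm/kg ≈ 336.6 mOsm/kg
Osmolar gap = measured − calculated = 342 − 336.6 = 5.4 mOsm/kg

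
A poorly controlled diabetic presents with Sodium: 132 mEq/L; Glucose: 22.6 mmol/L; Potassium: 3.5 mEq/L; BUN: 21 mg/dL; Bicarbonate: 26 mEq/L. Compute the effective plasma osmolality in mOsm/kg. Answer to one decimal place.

Effective osmolality excludes urea (freely permeant across cell membranes):
2·Na + glucose
= 2·132 + 22.6
= 264 + 22.6
= 286.6 mOsm/kg

286.6 mOsm/kg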